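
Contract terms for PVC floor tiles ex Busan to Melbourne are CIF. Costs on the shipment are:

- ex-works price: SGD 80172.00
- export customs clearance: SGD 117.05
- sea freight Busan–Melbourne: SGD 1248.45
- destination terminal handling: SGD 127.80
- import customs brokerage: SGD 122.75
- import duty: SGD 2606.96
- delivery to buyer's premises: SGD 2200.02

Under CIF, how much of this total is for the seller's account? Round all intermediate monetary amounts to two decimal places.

CIF: the seller pays costs through ocean freight and marine insurance to the destination port.
Seller's account: goods 80172.00 + export clearance 117.05 + freight 1248.45 = 81537.50
Buyer's account: destination terminal 127.80 + brokerage 122.75 + duty 2606.96 + delivery 2200.02 = 5057.53

Seller's account: SGD 81537.50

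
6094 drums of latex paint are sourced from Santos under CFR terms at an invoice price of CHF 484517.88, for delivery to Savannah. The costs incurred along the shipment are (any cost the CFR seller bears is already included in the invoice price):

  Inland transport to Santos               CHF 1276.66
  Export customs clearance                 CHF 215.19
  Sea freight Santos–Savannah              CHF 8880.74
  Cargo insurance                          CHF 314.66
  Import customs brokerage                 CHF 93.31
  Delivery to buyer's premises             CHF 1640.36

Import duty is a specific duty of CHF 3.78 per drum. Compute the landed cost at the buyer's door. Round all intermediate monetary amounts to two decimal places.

Total landed cost: CHF 509601.53

CFR: the seller pays costs through ocean freight to the destination port, but not insurance.
Already in the invoice (seller's account under CFR): inland to port, export clearance, freight — exclude.
CIF value = CFR price + insurance = 484517.88 + 314.66 = 484832.54
Import duty = 6094 × 3.78 = 23035.32
Buyer bears: insurance 314.66 + brokerage 93.31 + delivery 1640.36 + duty 23035.32 = 25083.65
Landed cost = invoice 484517.88 + 25083.65 = 509601.53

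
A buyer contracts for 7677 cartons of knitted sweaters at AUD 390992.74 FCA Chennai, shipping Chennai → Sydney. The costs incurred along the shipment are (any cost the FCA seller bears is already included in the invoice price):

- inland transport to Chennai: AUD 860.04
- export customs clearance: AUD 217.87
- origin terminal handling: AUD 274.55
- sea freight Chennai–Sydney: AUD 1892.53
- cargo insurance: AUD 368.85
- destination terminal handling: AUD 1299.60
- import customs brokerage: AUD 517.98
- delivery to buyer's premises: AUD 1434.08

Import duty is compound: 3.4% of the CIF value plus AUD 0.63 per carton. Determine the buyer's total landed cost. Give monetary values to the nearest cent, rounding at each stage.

FCA: the seller delivers export-cleared goods to the carrier; the buyer bears costs from that point.
Already in the invoice (seller's account under FCA): inland to port, export clearance — exclude.
CIF value = FCA price + origin terminal + freight + insurance = 390992.74 + 274.55 + 1892.53 + 368.85 = 393528.67
Ad valorem component: 393528.67 × 3.4% = 13379.97
Specific component: 7677 × 0.63 = 4836.51
Import duty = 13379.97 + 4836.51 = 18216.48
Buyer bears: origin terminal 274.55 + freight 1892.53 + insurance 368.85 + destination terminal 1299.60 + brokerage 517.98 + delivery 1434.08 + duty 18216.48 = 24004.07
Landed cost = invoice 390992.74 + 24004.07 = 414996.81

Total landed cost: AUD 414996.81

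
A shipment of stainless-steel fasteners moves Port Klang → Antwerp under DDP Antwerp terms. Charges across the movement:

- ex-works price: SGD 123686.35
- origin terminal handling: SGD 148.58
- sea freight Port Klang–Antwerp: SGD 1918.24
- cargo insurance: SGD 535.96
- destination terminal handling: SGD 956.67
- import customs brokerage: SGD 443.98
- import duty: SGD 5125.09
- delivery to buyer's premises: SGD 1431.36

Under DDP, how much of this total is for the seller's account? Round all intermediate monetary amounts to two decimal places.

Seller's account: SGD 134246.23

DDP: the seller bears all costs including import duty.
Seller's account: goods 123686.35 + origin terminal 148.58 + freight 1918.24 + insurance 535.96 + destination terminal 956.67 + brokerage 443.98 + duty 5125.09 + delivery 1431.36 = 134246.23
Buyer's account: 0.00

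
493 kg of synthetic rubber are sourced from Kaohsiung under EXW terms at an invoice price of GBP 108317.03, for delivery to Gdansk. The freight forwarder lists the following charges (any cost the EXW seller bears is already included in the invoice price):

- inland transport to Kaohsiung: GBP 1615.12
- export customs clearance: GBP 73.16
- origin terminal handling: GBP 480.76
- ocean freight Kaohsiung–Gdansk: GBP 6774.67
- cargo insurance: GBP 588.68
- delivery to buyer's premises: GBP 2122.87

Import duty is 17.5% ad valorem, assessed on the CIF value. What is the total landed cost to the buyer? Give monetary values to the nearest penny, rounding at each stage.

EXW: the seller makes goods available at their premises; the buyer bears all onward costs.
CIF value = EXW price + inland to port + export clearance + origin terminal + freight + insurance = 108317.03 + 1615.12 + 73.16 + 480.76 + 6774.67 + 588.68 = 117849.42
Import duty = 117849.42 × 17.5% = 20623.65
Buyer bears: inland to port 1615.12 + export clearance 73.16 + origin terminal 480.76 + freight 6774.67 + insurance 588.68 + delivery 2122.87 + duty 20623.65 = 32278.91
Landed cost = invoice 108317.03 + 32278.91 = 140595.94

Total landed cost: GBP 140595.94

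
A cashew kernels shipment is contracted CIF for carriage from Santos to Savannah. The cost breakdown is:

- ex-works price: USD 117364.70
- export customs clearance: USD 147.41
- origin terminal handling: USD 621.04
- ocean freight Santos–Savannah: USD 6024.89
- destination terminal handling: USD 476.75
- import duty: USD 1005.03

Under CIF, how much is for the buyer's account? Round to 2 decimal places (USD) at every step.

CIF: the seller pays costs through ocean freight and marine insurance to the destination port.
Seller's account: goods 117364.70 + export clearance 147.41 + origin terminal 621.04 + freight 6024.89 = 124158.04
Buyer's account: destination terminal 476.75 + duty 1005.03 = 1481.78

Buyer's account: USD 1481.78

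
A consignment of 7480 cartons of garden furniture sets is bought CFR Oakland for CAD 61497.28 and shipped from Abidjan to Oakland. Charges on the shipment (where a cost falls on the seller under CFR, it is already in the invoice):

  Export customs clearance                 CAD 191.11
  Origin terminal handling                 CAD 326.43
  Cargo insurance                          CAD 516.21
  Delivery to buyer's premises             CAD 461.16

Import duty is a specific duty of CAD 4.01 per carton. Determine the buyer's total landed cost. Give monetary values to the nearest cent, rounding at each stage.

CFR: the seller pays costs through ocean freight to the destination port, but not insurance.
Already in the invoice (seller's account under CFR): export clearance, origin terminal — exclude.
CIF value = CFR price + insurance = 61497.28 + 516.21 = 62013.49
Import duty = 7480 × 4.01 = 29994.80
Buyer bears: insurance 516.21 + delivery 461.16 + duty 29994.80 = 30972.17
Landed cost = invoice 61497.28 + 30972.17 = 92469.45

Total landed cost: CAD 92469.45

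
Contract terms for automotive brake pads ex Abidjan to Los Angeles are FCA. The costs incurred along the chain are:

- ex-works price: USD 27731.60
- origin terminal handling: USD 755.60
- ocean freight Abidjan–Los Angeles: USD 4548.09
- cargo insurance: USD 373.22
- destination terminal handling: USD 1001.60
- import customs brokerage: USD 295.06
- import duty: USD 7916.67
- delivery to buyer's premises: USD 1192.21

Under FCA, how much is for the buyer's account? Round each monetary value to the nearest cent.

FCA: the seller delivers export-cleared goods to the carrier; the buyer bears costs from that point.
Seller's account: goods 27731.60 = 27731.60
Buyer's account: origin terminal 755.60 + freight 4548.09 + insurance 373.22 + destination terminal 1001.60 + brokerage 295.06 + duty 7916.67 + delivery 1192.21 = 16082.45

Buyer's account: USD 16082.45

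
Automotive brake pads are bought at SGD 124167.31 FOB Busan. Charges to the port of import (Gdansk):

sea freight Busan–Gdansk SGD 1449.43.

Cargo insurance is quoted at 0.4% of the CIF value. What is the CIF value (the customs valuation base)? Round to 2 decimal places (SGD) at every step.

CIF value: SGD 126121.22

Let C be the CIF value. C = FOB price + freight + 0.4% × C
C − 0.4% × C = 124167.31 + 1449.43
0.996 × C = 125616.74
C = 125616.74 / 0.996 = 126121.22
Insurance premium = 0.4% × 126121.22 = 504.48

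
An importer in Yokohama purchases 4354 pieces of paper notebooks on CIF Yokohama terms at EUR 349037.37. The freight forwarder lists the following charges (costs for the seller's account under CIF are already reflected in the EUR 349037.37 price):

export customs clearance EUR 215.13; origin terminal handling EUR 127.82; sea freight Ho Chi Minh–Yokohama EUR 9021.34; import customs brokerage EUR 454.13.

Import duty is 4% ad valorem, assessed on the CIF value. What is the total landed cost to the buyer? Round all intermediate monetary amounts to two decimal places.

Total landed cost: EUR 363452.99

CIF: the seller pays costs through ocean freight and marine insurance to the destination port.
Already in the invoice (seller's account under CIF): export clearance, origin terminal, freight — exclude.
The CIF price already equals the CIF value: 349037.37
Import duty = 349037.37 × 4% = 13961.49
Buyer bears: brokerage 454.13 + duty 13961.49 = 14415.62
Landed cost = invoice 349037.37 + 14415.62 = 363452.99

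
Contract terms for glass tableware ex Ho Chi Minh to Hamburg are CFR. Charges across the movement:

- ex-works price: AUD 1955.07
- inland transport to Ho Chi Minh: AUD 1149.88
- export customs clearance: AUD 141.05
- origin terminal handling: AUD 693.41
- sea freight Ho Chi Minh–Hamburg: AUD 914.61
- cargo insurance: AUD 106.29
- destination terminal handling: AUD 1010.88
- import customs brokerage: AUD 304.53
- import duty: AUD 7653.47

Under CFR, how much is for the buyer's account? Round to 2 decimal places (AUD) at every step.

CFR: the seller pays costs through ocean freight to the destination port, but not insurance.
Seller's account: goods 1955.07 + inland to port 1149.88 + export clearance 141.05 + origin terminal 693.41 + freight 914.61 = 4854.02
Buyer's account: insurance 106.29 + destination terminal 1010.88 + brokerage 304.53 + duty 7653.47 = 9075.17

Buyer's account: AUD 9075.17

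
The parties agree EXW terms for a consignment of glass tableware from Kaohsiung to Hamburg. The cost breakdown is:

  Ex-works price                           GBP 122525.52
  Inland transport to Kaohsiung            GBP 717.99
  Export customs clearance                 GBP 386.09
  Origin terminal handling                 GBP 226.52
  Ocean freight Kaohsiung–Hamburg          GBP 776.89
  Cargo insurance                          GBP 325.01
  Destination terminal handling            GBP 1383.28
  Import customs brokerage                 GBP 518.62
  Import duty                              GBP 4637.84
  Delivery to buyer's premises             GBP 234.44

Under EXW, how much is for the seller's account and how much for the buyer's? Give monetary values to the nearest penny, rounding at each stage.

Seller: GBP 122525.52; buyer: GBP 9206.68

EXW: the seller makes goods available at their premises; the buyer bears all onward costs.
Seller's account: goods 122525.52 = 122525.52
Buyer's account: inland to port 717.99 + export clearance 386.09 + origin terminal 226.52 + freight 776.89 + insurance 325.01 + destination terminal 1383.28 + brokerage 518.62 + duty 4637.84 + delivery 234.44 = 9206.68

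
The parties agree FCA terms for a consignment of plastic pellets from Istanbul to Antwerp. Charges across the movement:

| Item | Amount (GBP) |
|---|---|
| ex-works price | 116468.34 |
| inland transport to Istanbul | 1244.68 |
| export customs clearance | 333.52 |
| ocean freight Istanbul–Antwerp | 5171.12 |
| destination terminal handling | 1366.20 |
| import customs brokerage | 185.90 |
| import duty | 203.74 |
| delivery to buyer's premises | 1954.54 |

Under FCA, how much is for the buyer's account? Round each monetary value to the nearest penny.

FCA: the seller delivers export-cleared goods to the carrier; the buyer bears costs from that point.
Seller's account: goods 116468.34 + inland to port 1244.68 + export clearance 333.52 = 118046.54
Buyer's account: freight 5171.12 + destination terminal 1366.20 + brokerage 185.90 + duty 203.74 + delivery 1954.54 = 8881.50

Buyer's account: GBP 8881.50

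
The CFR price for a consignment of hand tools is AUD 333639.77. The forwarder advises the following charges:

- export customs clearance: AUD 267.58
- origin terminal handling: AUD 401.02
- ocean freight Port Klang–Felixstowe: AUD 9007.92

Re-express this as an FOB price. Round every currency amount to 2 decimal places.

FOB price: AUD 324631.85

Not relevant to the conversion: origin terminal, export clearance — on the seller under both CFR and FOB; already in the CFR price and stays in the FOB price.
From CFR to FOB, the seller no longer bears: freight.
FOB price = 333639.77 − 9007.92 = 324631.85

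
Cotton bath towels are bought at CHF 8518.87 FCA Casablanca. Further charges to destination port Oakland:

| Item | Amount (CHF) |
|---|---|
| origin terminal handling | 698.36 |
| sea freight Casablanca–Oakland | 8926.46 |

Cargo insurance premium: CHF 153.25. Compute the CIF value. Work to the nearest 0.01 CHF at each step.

CIF = FCA price + pre-shipment costs + freight + insurance
CIF = 8518.87 + 698.36 + 8926.46 + 153.25 = 18296.94

CIF value: CHF 18296.94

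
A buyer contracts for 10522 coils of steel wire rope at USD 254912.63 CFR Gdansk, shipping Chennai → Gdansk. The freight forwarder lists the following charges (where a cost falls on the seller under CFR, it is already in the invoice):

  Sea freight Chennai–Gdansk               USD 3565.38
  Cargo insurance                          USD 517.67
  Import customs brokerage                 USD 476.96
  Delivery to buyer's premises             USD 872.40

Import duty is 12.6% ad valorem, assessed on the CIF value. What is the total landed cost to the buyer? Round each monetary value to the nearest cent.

CFR: the seller pays costs through ocean freight to the destination port, but not insurance.
Already in the invoice (seller's account under CFR): freight — exclude.
CIF value = CFR price + insurance = 254912.63 + 517.67 = 255430.30
Import duty = 255430.30 × 12.6% = 32184.22
Buyer bears: insurance 517.67 + brokerage 476.96 + delivery 872.40 + duty 32184.22 = 34051.25
Landed cost = invoice 254912.63 + 34051.25 = 288963.88

Total landed cost: USD 288963.88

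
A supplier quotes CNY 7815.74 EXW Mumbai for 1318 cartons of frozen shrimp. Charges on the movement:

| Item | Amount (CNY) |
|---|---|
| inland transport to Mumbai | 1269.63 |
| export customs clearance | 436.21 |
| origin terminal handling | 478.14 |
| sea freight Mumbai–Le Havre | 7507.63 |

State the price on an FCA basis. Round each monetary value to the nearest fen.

Not relevant to the conversion: freight, origin terminal — on the buyer under both terms; not part of either seller's price.
From EXW to FCA, the seller additionally bears: inland to port, export clearance.
FCA price = 7815.74 + 1269.63 + 436.21 = 9521.58

FCA price: CNY 9521.58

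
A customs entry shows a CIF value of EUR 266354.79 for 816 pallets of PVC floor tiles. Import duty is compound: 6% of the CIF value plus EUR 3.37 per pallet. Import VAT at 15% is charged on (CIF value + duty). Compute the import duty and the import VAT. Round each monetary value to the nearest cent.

Ad valorem component: 266354.79 × 6% = 15981.29
Specific component: 816 × 3.37 = 2749.92
Import duty = 15981.29 + 2749.92 = 18731.21
VAT base = CIF + duty = 266354.79 + 18731.21 = 285086.00
Import VAT = 285086.00 × 15% = 42762.90

Import duty: EUR 18731.21; import VAT: EUR 42762.90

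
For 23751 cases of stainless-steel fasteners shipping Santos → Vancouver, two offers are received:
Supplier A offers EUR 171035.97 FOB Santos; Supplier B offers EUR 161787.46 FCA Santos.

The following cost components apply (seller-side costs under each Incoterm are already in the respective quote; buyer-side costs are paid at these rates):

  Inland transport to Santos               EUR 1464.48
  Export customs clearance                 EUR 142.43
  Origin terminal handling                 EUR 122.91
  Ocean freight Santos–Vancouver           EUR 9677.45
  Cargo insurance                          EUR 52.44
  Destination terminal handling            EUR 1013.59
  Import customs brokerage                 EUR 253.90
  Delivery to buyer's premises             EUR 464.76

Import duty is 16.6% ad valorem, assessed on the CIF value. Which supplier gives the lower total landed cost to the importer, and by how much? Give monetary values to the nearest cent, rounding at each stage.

Supplier A (FOB):
CIF value = FOB price + freight + insurance = 171035.97 + 9677.45 + 52.44 = 180765.86
Import duty = 180765.86 × 16.6% = 30007.13
Buyer bears (A): 9677.45 + 52.44 + 1013.59 + 253.90 + 464.76 = 11462.14
Landed cost (A) = invoice 171035.97 + 11462.14 + duty 30007.13 = 212505.24
Supplier B (FCA):
CIF value = FCA price + origin terminal + freight + insurance = 161787.46 + 122.91 + 9677.45 + 52.44 = 171640.26
Import duty = 171640.26 × 16.6% = 28492.28
Buyer bears (B): 122.91 + 9677.45 + 52.44 + 1013.59 + 253.90 + 464.76 = 11585.05
Landed cost (B) = invoice 161787.46 + 11585.05 + duty 28492.28 = 201864.79
Difference = |212505.24 − 201864.79| = 10640.45

Supplier B is cheaper by EUR 10640.45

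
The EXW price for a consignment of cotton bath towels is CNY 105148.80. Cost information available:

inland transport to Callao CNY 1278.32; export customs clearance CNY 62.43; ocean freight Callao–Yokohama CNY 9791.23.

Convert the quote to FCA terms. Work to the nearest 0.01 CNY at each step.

Not relevant to the conversion: freight — on the buyer under both terms; not part of either seller's price.
From EXW to FCA, the seller additionally bears: inland to port, export clearance.
FCA price = 105148.80 + 1278.32 + 62.43 = 106489.55

FCA price: CNY 106489.55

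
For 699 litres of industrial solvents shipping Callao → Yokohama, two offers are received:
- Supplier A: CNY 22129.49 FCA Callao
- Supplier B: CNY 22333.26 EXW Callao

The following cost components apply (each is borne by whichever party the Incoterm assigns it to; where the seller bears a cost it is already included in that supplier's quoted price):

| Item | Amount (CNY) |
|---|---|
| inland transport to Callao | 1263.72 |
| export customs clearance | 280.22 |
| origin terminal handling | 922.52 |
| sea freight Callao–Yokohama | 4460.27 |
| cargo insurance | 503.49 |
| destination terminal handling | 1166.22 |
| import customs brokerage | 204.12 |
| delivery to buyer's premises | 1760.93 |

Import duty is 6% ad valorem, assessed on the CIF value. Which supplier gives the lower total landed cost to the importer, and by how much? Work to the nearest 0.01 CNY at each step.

Supplier A is cheaper by CNY 1852.57

Supplier A (FCA):
CIF value = FCA price + origin terminal + freight + insurance = 22129.49 + 922.52 + 4460.27 + 503.49 = 28015.77
Import duty = 28015.77 × 6% = 1680.95
Buyer bears (A): 922.52 + 4460.27 + 503.49 + 1166.22 + 204.12 + 1760.93 = 9017.55
Landed cost (A) = invoice 22129.49 + 9017.55 + duty 1680.95 = 32827.99
Supplier B (EXW):
CIF value = EXW price + inland to port + export clearance + origin terminal + freight + insurance = 22333.26 + 1263.72 + 280.22 + 922.52 + 4460.27 + 503.49 = 29763.48
Import duty = 29763.48 × 6% = 1785.81
Buyer bears (B): 1263.72 + 280.22 + 922.52 + 4460.27 + 503.49 + 1166.22 + 204.12 + 1760.93 = 10561.49
Landed cost (B) = invoice 22333.26 + 10561.49 + duty 1785.81 = 34680.56
Difference = |32827.99 − 34680.56| = 1852.57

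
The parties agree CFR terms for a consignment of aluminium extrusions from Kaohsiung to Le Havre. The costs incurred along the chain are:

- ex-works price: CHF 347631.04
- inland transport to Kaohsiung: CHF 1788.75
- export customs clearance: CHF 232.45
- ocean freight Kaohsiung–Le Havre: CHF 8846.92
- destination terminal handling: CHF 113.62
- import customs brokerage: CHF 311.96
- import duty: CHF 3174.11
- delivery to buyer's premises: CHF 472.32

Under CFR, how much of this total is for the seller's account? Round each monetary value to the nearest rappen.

Seller's account: CHF 358499.16

CFR: the seller pays costs through ocean freight to the destination port, but not insurance.
Seller's account: goods 347631.04 + inland to port 1788.75 + export clearance 232.45 + freight 8846.92 = 358499.16
Buyer's account: destination terminal 113.62 + brokerage 311.96 + duty 3174.11 + delivery 472.32 = 4072.01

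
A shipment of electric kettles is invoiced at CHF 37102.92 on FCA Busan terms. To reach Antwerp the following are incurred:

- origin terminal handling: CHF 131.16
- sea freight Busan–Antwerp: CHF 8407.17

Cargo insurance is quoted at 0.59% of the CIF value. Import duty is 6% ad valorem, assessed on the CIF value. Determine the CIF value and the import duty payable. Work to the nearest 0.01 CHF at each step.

CIF value: CHF 45912.13; import duty: CHF 2754.73

Let C be the CIF value. C = FCA price + pre-shipment costs + freight + 0.59% × C
C − 0.59% × C = 37102.92 + 131.16 + 8407.17
0.9941 × C = 45641.25
C = 45641.25 / 0.9941 = 45912.13
Insurance premium = 0.59% × 45912.13 = 270.88
Import duty = 45912.13 × 6% = 2754.73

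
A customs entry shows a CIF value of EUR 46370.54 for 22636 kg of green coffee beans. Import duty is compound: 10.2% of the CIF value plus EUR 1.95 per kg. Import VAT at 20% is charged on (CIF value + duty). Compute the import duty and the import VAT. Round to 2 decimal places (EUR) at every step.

Import duty: EUR 48870.00; import VAT: EUR 19048.11

Ad valorem component: 46370.54 × 10.2% = 4729.80
Specific component: 22636 × 1.95 = 44140.20
Import duty = 4729.80 + 44140.20 = 48870.00
VAT base = CIF + duty = 46370.54 + 48870.00 = 95240.54
Import VAT = 95240.54 × 20% = 19048.11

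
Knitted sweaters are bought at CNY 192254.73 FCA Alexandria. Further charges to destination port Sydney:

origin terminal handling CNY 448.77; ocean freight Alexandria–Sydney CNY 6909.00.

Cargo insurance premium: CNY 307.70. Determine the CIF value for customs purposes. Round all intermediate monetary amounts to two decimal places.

CIF = FCA price + pre-shipment costs + freight + insurance
CIF = 192254.73 + 448.77 + 6909.00 + 307.70 = 199920.20

CIF value: CNY 199920.20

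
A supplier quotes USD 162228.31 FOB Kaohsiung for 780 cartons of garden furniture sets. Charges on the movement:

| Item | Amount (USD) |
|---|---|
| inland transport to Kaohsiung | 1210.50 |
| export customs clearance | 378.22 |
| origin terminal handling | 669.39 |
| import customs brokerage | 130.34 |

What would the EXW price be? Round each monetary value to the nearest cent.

Not relevant to the conversion: brokerage — on the buyer under both terms; not part of either seller's price.
From FOB to EXW, the seller no longer bears: inland to port, export clearance, origin terminal.
EXW price = 162228.31 − 1210.50 − 378.22 − 669.39 = 159970.20

EXW price: USD 159970.20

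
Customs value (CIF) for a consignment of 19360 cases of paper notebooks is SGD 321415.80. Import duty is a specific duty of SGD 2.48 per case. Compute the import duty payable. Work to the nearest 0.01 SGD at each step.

Import duty = 19360 × 2.48 = 48012.80

Import duty: SGD 48012.80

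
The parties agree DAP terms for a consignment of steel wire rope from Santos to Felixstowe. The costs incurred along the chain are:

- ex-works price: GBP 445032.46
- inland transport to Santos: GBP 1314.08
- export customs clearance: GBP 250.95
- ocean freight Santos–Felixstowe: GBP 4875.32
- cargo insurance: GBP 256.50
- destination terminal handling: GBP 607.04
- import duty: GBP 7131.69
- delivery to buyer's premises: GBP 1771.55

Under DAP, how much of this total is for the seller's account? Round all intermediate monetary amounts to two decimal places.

Seller's account: GBP 454107.90

DAP: the seller bears all costs to the named destination except import duty and clearance.
Seller's account: goods 445032.46 + inland to port 1314.08 + export clearance 250.95 + freight 4875.32 + insurance 256.50 + destination terminal 607.04 + delivery 1771.55 = 454107.90
Buyer's account: duty 7131.69 = 7131.69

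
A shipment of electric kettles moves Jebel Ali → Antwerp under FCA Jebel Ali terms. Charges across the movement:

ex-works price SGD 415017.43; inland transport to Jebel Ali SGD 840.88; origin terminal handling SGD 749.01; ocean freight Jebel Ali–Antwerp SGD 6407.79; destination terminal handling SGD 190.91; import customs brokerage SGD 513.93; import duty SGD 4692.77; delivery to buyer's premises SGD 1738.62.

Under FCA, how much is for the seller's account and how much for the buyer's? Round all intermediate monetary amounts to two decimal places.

FCA: the seller delivers export-cleared goods to the carrier; the buyer bears costs from that point.
Seller's account: goods 415017.43 + inland to port 840.88 = 415858.31
Buyer's account: origin terminal 749.01 + freight 6407.79 + destination terminal 190.91 + brokerage 513.93 + duty 4692.77 + delivery 1738.62 = 14293.03

Seller: SGD 415858.31; buyer: SGD 14293.03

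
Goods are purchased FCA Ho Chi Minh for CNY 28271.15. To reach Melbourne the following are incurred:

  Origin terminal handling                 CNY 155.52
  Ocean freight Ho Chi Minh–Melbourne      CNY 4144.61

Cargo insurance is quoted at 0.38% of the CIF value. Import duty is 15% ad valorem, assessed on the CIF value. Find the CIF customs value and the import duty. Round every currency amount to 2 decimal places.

CIF value: CNY 32695.52; import duty: CNY 4904.33

Let C be the CIF value. C = FCA price + pre-shipment costs + freight + 0.38% × C
C − 0.38% × C = 28271.15 + 155.52 + 4144.61
0.9962 × C = 32571.28
C = 32571.28 / 0.9962 = 32695.52
Insurance premium = 0.38% × 32695.52 = 124.24
Import duty = 32695.52 × 15% = 4904.33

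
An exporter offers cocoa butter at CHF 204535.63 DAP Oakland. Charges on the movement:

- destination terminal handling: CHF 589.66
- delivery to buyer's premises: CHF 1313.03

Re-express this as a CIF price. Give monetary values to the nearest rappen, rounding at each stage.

CIF price: CHF 202632.94

From DAP to CIF, the seller no longer bears: destination terminal, delivery.
CIF price = 204535.63 − 589.66 − 1313.03 = 202632.94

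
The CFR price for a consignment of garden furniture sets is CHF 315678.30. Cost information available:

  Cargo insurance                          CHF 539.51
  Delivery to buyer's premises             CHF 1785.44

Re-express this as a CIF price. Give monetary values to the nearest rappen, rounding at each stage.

Not relevant to the conversion: delivery — on the buyer under both terms; not part of either seller's price.
From CFR to CIF, the seller additionally bears: insurance.
CIF price = 315678.30 + 539.51 = 316217.81

CIF price: CHF 316217.81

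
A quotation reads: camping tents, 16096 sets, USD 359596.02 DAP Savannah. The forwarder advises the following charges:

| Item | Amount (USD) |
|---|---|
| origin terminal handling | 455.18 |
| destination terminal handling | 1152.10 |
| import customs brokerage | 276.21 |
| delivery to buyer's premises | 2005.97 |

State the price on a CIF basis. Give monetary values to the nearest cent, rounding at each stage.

Not relevant to the conversion: origin terminal — on the seller under both DAP and CIF; already in the DAP price and stays in the CIF price. brokerage — on the buyer under both terms; not part of either seller's price.
From DAP to CIF, the seller no longer bears: destination terminal, delivery.
CIF price = 359596.02 − 1152.10 − 2005.97 = 356437.95

CIF price: USD 356437.95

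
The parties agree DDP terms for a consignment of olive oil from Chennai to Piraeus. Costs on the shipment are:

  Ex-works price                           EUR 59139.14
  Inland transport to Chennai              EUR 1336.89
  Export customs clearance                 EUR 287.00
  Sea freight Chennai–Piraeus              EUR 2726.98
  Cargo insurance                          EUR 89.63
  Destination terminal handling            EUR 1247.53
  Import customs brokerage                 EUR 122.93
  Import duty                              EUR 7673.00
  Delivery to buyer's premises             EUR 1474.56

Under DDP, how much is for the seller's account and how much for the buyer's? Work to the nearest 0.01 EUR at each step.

DDP: the seller bears all costs including import duty.
Seller's account: goods 59139.14 + inland to port 1336.89 + export clearance 287.00 + freight 2726.98 + insurance 89.63 + destination terminal 1247.53 + brokerage 122.93 + duty 7673.00 + delivery 1474.56 = 74097.66
Buyer's account: 0.00

Seller: EUR 74097.66; buyer: EUR 0.00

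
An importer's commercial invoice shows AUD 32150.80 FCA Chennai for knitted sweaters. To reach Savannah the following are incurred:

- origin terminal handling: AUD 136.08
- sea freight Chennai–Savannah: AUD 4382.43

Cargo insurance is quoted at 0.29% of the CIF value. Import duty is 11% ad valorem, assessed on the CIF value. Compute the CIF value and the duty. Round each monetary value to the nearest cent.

CIF value: AUD 36775.96; import duty: AUD 4045.36

Let C be the CIF value. C = FCA price + pre-shipment costs + freight + 0.29% × C
C − 0.29% × C = 32150.80 + 136.08 + 4382.43
0.9971 × C = 36669.31
C = 36669.31 / 0.9971 = 36775.96
Insurance premium = 0.29% × 36775.96 = 106.65
Import duty = 36775.96 × 11% = 4045.36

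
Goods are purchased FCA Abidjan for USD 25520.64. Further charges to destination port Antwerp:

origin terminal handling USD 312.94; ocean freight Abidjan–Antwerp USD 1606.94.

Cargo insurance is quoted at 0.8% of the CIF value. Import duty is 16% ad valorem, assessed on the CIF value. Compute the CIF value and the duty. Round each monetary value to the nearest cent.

CIF value: USD 27661.81; import duty: USD 4425.89

Let C be the CIF value. C = FCA price + pre-shipment costs + freight + 0.8% × C
C − 0.8% × C = 25520.64 + 312.94 + 1606.94
0.992 × C = 27440.52
C = 27440.52 / 0.992 = 27661.81
Insurance premium = 0.8% × 27661.81 = 221.29
Import duty = 27661.81 × 16% = 4425.89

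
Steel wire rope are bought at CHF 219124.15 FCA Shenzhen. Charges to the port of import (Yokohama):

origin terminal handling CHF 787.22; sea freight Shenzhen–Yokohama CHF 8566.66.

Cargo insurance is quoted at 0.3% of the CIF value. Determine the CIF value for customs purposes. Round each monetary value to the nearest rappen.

Let C be the CIF value. C = FCA price + pre-shipment costs + freight + 0.3% × C
C − 0.3% × C = 219124.15 + 787.22 + 8566.66
0.997 × C = 228478.03
C = 228478.03 / 0.997 = 229165.53
Insurance premium = 0.3% × 229165.53 = 687.50

CIF value: CHF 229165.53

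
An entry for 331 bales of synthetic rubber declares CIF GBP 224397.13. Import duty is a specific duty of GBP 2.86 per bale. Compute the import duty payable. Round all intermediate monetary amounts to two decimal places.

Import duty: GBP 946.66

Import duty = 331 × 2.86 = 946.66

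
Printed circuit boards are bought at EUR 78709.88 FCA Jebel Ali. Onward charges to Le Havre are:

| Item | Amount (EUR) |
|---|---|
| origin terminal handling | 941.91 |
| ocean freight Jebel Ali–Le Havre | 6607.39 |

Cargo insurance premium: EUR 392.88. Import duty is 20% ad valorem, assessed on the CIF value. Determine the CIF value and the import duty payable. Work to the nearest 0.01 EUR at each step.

CIF = FCA price + pre-shipment costs + freight + insurance
CIF = 78709.88 + 941.91 + 6607.39 + 392.88 = 86652.06
Import duty = 86652.06 × 20% = 17330.41

CIF value: EUR 86652.06; import duty: EUR 17330.41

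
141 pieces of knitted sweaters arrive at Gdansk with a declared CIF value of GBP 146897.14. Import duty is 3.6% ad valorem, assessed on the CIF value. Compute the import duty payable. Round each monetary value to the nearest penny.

Import duty = 146897.14 × 3.6% = 5288.30

Import duty: GBP 5288.30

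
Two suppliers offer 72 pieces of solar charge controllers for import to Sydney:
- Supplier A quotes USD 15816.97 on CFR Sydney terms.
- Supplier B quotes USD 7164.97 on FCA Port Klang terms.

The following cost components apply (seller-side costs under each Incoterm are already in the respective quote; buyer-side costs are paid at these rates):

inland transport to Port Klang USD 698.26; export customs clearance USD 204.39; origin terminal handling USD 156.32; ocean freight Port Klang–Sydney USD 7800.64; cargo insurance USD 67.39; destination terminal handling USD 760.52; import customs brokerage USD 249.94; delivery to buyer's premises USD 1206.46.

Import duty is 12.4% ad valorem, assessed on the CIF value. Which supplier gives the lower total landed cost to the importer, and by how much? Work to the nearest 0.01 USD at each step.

Supplier A (CFR):
CIF value = CFR price + insurance = 15816.97 + 67.39 = 15884.36
Import duty = 15884.36 × 12.4% = 1969.66
Buyer bears (A): 67.39 + 760.52 + 249.94 + 1206.46 = 2284.31
Landed cost (A) = invoice 15816.97 + 2284.31 + duty 1969.66 = 20070.94
Supplier B (FCA):
CIF value = FCA price + origin terminal + freight + insurance = 7164.97 + 156.32 + 7800.64 + 67.39 = 15189.32
Import duty = 15189.32 × 12.4% = 1883.48
Buyer bears (B): 156.32 + 7800.64 + 67.39 + 760.52 + 249.94 + 1206.46 = 10241.27
Landed cost (B) = invoice 7164.97 + 10241.27 + duty 1883.48 = 19289.72
Difference = |20070.94 − 19289.72| = 781.22

Supplier B is cheaper by USD 781.22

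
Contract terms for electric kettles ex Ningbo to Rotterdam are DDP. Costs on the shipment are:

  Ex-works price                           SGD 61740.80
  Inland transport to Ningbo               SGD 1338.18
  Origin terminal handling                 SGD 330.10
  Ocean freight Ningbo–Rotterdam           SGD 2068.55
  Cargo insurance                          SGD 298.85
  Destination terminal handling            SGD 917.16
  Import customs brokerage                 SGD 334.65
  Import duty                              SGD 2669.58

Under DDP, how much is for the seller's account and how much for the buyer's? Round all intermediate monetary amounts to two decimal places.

Seller: SGD 69697.87; buyer: SGD 0.00

DDP: the seller bears all costs including import duty.
Seller's account: goods 61740.80 + inland to port 1338.18 + origin terminal 330.10 + freight 2068.55 + insurance 298.85 + destination terminal 917.16 + brokerage 334.65 + duty 2669.58 = 69697.87
Buyer's account: 0.00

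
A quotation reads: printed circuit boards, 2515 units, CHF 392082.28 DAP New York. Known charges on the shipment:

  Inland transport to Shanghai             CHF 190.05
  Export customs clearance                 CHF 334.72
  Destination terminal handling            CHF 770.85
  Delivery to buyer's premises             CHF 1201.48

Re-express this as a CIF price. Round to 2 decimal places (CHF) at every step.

Not relevant to the conversion: inland to port, export clearance — on the seller under both DAP and CIF; already in the DAP price and stays in the CIF price.
From DAP to CIF, the seller no longer bears: destination terminal, delivery.
CIF price = 392082.28 − 770.85 − 1201.48 = 390109.95

CIF price: CHF 390109.95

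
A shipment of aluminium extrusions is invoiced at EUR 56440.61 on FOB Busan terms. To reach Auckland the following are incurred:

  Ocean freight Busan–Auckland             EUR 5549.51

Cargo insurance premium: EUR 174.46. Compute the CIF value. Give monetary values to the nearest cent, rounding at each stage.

CIF = FOB price + freight + insurance
CIF = 56440.61 + 5549.51 + 174.46 = 62164.58

CIF value: EUR 62164.58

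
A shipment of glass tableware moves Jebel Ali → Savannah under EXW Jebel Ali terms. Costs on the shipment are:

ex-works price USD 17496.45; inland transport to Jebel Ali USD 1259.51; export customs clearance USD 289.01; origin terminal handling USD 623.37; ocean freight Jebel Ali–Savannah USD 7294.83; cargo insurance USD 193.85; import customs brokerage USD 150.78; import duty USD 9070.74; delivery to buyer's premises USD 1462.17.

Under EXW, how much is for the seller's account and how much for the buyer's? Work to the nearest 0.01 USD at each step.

Seller: USD 17496.45; buyer: USD 20344.26

EXW: the seller makes goods available at their premises; the buyer bears all onward costs.
Seller's account: goods 17496.45 = 17496.45
Buyer's account: inland to port 1259.51 + export clearance 289.01 + origin terminal 623.37 + freight 7294.83 + insurance 193.85 + brokerage 150.78 + duty 9070.74 + delivery 1462.17 = 20344.26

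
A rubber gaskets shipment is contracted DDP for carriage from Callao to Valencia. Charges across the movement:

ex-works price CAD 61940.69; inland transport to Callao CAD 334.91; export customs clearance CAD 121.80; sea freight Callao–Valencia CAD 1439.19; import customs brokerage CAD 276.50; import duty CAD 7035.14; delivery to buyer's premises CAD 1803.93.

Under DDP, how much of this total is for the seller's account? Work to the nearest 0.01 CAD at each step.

Seller's account: CAD 72952.16

DDP: the seller bears all costs including import duty.
Seller's account: goods 61940.69 + inland to port 334.91 + export clearance 121.80 + freight 1439.19 + brokerage 276.50 + duty 7035.14 + delivery 1803.93 = 72952.16
Buyer's account: 0.00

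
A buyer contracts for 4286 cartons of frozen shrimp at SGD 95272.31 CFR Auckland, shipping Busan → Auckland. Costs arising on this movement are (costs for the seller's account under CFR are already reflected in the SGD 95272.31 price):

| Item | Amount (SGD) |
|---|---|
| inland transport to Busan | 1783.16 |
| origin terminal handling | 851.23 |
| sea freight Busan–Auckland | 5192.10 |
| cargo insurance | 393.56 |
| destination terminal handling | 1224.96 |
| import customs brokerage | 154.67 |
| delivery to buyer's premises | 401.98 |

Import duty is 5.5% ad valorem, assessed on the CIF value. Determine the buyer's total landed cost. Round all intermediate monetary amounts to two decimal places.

CFR: the seller pays costs through ocean freight to the destination port, but not insurance.
Already in the invoice (seller's account under CFR): inland to port, origin terminal, freight — exclude.
CIF value = CFR price + insurance = 95272.31 + 393.56 = 95665.87
Import duty = 95665.87 × 5.5% = 5261.62
Buyer bears: insurance 393.56 + destination terminal 1224.96 + brokerage 154.67 + delivery 401.98 + duty 5261.62 = 7436.79
Landed cost = invoice 95272.31 + 7436.79 = 102709.10

Total landed cost: SGD 102709.10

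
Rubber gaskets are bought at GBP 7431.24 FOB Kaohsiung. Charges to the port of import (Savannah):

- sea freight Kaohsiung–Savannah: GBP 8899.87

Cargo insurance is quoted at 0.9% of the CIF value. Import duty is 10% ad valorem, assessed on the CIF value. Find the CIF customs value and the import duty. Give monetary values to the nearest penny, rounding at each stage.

Let C be the CIF value. C = FOB price + freight + 0.9% × C
C − 0.9% × C = 7431.24 + 8899.87
0.991 × C = 16331.11
C = 16331.11 / 0.991 = 16479.42
Insurance premium = 0.9% × 16479.42 = 148.31
Import duty = 16479.42 × 10% = 1647.94

CIF value: GBP 16479.42; import duty: GBP 1647.94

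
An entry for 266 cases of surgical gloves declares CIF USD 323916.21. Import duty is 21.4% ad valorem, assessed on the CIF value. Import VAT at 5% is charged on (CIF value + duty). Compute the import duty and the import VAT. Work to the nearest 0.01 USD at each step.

Import duty: USD 69318.07; import VAT: USD 19661.71

Import duty = 323916.21 × 21.4% = 69318.07
VAT base = CIF + duty = 323916.21 + 69318.07 = 393234.28
Import VAT = 393234.28 × 5% = 19661.71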